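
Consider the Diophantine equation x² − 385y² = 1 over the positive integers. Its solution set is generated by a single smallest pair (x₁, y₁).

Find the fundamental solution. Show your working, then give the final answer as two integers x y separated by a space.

d=385: √d = [19; 1,1,1,1,1,…,1,1,38] (ℓ=16, even), read p_15/q_15
i=0: a=19 ⇒ p=19, q=1
i=1: a=1 ⇒ p=20, q=1
…
i=3: a=1 ⇒ p=59, q=3
…
i=6: a=3 ⇒ p=569, q=29
i=7: a=1 ⇒ p=726, q=37
…
i=9: a=1 ⇒ p=2747, q=140
i=10: a=3 ⇒ p=10262, q=523
i=11: a=1 ⇒ p=13009, q=663
…
i=13: a=1 ⇒ p=36280, q=1849
i=14: a=1 ⇒ p=59551, q=3035
i=15: a=1 ⇒ p=95831, q=4884
→ (95831, 4884).  Check: 95831²=9183580561, 385·4884²=9183580560, difference 1.

95831 4884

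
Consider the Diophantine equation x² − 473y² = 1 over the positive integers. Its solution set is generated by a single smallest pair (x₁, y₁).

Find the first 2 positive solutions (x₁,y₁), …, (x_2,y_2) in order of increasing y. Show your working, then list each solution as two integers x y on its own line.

√473 → a₀=21, period (1,2,1,42); ℓ=4 even so k=3
a_0=21:  p_0=21·1+0=21,  q_0=21·0+1=1
…
a_2=2:  p_2=2·22+21=65,  q_2=2·1+1=3
a_3=1:  p_3=1·65+22=87,  q_3=1·3+1=4
→ (87, 4).  Check: 87²=7569, 473·4²=7568, difference 1.
(x_2, y_2) = (87·87 + 473·4·4, 87·4 + 4·87) = (15137, 696)

87 4
15137 696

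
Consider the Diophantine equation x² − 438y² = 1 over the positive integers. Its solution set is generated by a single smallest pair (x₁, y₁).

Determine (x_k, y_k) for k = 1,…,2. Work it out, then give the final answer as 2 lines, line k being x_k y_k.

293 14
171697 8204

d=438: √d = [20; 1,12,1,40] (ℓ=4, even), read p_3/q_3
i=0: a=20 ⇒ p=20, q=1
i=1: a=1 ⇒ p=21, q=1
i=2: a=12 ⇒ p=272, q=13
i=3: a=1 ⇒ p=293, q=14
(x₁, y₁) = (293, 14);  293² − 438·14² = 1 ✓
(x_2, y_2) = (293·293 + 438·14·14, 293·14 + 14·293) = (171697, 8204)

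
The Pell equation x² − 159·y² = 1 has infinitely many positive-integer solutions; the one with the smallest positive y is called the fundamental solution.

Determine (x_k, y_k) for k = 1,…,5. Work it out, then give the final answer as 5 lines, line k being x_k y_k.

√159 → a₀=12, period (1,1,1,1,3,1,1,1,1,24); ℓ=10 even so k=9
a_0=12:  p_0=12·1+0=12,  q_0=12·0+1=1
a_1=1:  p_1=1·12+1=13,  q_1=1·1+0=1
a_2=1:  p_2=1·13+12=25,  q_2=1·1+1=2
a_3=1:  p_3=1·25+13=38,  q_3=1·2+1=3
a_4=1:  p_4=1·38+25=63,  q_4=1·3+2=5
…
a_6=1:  p_6=1·227+63=290,  q_6=1·18+5=23
a_7=1:  p_7=1·290+227=517,  q_7=1·23+18=41
a_8=1:  p_8=1·517+290=807,  q_8=1·41+23=64
a_9=1:  p_9=1·807+517=1324,  q_9=1·64+41=105
(x₁, y₁) = (1324, 105);  1324² − 159·105² = 1 ✓
k=2:  x_2 = 1324·1324+159·105·105 = 3505951,  y_2 = 1324·105+105·1324 = 278040
k=3:  x_3 = 1324·3505951+159·105·278040 = 9283756924,  y_3 = 1324·278040+105·3505951 = 736249815
k=4:  x_4 = 1324·9283756924+159·105·736249815 = 24583384828801,  y_4 = 1324·736249815+105·9283756924 = 1949589232080
k=5:  x_5 = 1324·24583384828801+159·105·1949589232080 = 65096793742908124,  y_5 = 1324·1949589232080+105·24583384828801 = 5162511550298025

1324 105
3505951 278040
9283756924 736249815
24583384828801 1949589232080
65096793742908124 5162511550298025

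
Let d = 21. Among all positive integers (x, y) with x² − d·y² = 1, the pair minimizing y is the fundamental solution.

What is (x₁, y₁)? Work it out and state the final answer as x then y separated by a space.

[4; 1,1,2,1,1,8] for √21; ℓ=6 ⇒ convergent index 5
step 0: (4, 1)  from 4·(1,0) + (0,1)
…
step 4: (32, 7)  from 1·(23,5) + (9,2)
step 5: (55, 12)  from 1·(32,7) + (23,5)
→ (55, 12).  Check: 55²=3025, 21·12²=3024, difference 1.

55 12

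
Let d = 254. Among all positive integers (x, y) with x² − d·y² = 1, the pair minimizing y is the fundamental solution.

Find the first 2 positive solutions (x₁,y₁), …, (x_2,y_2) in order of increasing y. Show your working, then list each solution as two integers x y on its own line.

255 16
130049 8160

√254 = [15; 1,14,1,30, …], period ℓ=4 (even) → k=3
step 0: (15, 1)  from 15·(1,0) + (0,1)
step 1: (16, 1)  from 1·(15,1) + (1,0)
step 2: (239, 15)  from 14·(16,1) + (15,1)
step 3: (255, 16)  from 1·(239,15) + (16,1)
(x₁, y₁) = (255, 16);  255² − 254·16² = 1 ✓
k=2:  x_2 = 255·255+254·16·16 = 130049,  y_2 = 255·16+16·255 = 8160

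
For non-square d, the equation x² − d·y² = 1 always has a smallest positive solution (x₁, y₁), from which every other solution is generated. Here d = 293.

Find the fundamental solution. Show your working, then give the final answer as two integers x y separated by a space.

d=293: √d = [17; 8,1,1,8,34] (ℓ=5, odd), read p_9/q_9
i=0: a=17 ⇒ p=17, q=1
…
i=3: a=1 ⇒ p=291, q=17
…
i=5: a=34 ⇒ p=84679, q=4947
i=6: a=8 ⇒ p=679914, q=39721
…
i=8: a=1 ⇒ p=1444507, q=84389
i=9: a=8 ⇒ p=12320649, q=719780
(x₁, y₁) = (12320649, 719780);  12320649² − 293·719780² = 1 ✓

12320649 719780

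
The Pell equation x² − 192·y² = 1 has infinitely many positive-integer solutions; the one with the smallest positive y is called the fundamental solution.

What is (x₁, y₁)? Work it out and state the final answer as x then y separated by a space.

√192 → a₀=13, period (1,5,1,26); ℓ=4 even so k=3
k=0  a_k=13  p_k/q_k = 13/1
…
k=2  a_k=5  p_k/q_k = 83/6
k=3  a_k=1  p_k/q_k = 97/7
→ (97, 7).  Check: 97²=9409, 192·7²=9408, difference 1.

97 7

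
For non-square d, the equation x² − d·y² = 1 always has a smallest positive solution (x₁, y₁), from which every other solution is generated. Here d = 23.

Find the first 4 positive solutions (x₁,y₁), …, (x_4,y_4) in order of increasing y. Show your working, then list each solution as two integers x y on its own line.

√23 → a₀=4, period (1,3,1,8); ℓ=4 even so k=3
a_0=4:  p_0=4·1+0=4,  q_0=4·0+1=1
…
a_2=3:  p_2=3·5+4=19,  q_2=3·1+1=4
a_3=1:  p_3=1·19+5=24,  q_3=1·4+1=5
→ (24, 5).  Check: 24²=576, 23·5²=575, difference 1.
(x_2, y_2) = (24·24 + 23·5·5, 24·5 + 5·24) = (1151, 240)
(x_3, y_3) = (24·1151 + 23·5·240, 24·240 + 5·1151) = (55224, 11515)
(x_4, y_4) = (24·55224 + 23·5·11515, 24·11515 + 5·55224) = (2649601, 552480)

24 5
1151 240
55224 11515
2649601 552480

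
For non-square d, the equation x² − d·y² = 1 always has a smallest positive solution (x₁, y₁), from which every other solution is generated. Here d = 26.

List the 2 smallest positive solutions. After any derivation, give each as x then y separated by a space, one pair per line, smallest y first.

51 10
5201 1020

[5; 10] for √26; ℓ=1 ⇒ convergent index 1
k=0  a_k=5  p_k/q_k = 5/1
k=1  a_k=10  p_k/q_k = 51/10
→ (51, 10).  Check: 51²=2601, 26·10²=2600, difference 1.
k=2:  x_2 = 51·51+26·10·10 = 5201,  y_2 = 51·10+10·51 = 1020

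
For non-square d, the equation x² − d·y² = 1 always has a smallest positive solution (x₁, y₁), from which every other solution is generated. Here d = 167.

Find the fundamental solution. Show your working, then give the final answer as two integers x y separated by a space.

168 13

√167 → a₀=12, period (1,11,1,24); ℓ=4 even so k=3
i=0: a=12 ⇒ p=12, q=1
i=1: a=1 ⇒ p=13, q=1
i=2: a=11 ⇒ p=155, q=12
i=3: a=1 ⇒ p=168, q=13
(x₁, y₁) = (168, 13);  168² − 167·13² = 1 ✓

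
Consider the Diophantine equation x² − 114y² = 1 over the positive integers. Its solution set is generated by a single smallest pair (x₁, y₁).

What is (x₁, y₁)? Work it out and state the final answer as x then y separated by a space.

1025 96

d=114: √d = [10; 1,2,10,2,1,20] (ℓ=6, even), read p_5/q_5
a_0=10:  p_0=10·1+0=10,  q_0=10·0+1=1
a_1=1:  p_1=1·10+1=11,  q_1=1·1+0=1
…
a_3=10:  p_3=10·32+11=331,  q_3=10·3+1=31
a_4=2:  p_4=2·331+32=694,  q_4=2·31+3=65
a_5=1:  p_5=1·694+331=1025,  q_5=1·65+31=96
→ (1025, 96).  Check: 1025²=1050625, 114·96²=1050624, difference 1.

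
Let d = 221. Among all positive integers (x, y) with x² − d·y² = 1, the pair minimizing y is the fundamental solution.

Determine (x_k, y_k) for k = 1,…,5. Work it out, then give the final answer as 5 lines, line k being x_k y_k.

1665 112
5544449 372960
18463013505 1241956688
61481829427201 4135715398080
204734473529565825 13771931033649712

d=221: √d = [14; 1,6,2,6,1,28] (ℓ=6, even), read p_5/q_5
step 0: (14, 1)  from 14·(1,0) + (0,1)
…
step 2: (104, 7)  from 6·(15,1) + (14,1)
step 3: (223, 15)  from 2·(104,7) + (15,1)
step 4: (1442, 97)  from 6·(223,15) + (104,7)
step 5: (1665, 112)  from 1·(1442,97) + (223,15)
→ (1665, 112).  Check: 1665²=2772225, 221·112²=2772224, difference 1.
(1665+112√221)^2 = 5544449 + 372960√221
(1665+112√221)^3 = 18463013505 + 1241956688√221
(1665+112√221)^4 = 61481829427201 + 4135715398080√221
(1665+112√221)^5 = 204734473529565825 + 13771931033649712√221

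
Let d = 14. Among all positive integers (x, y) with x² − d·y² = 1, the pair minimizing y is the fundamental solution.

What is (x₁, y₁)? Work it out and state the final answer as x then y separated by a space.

15 4

d=14: √d = [3; 1,2,1,6] (ℓ=4, even), read p_3/q_3
k=0  a_k=3  p_k/q_k = 3/1
…
k=2  a_k=2  p_k/q_k = 11/3
k=3  a_k=1  p_k/q_k = 15/4
→ (15, 4).  Check: 15²=225, 14·4²=224, difference 1.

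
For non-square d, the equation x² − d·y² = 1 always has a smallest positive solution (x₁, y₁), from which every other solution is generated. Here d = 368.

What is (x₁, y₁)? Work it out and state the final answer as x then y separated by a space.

1151 60

√368 = [19; 5,2,5,38, …], period ℓ=4 (even) → k=3
step 0: (19, 1)  from 19·(1,0) + (0,1)
step 1: (96, 5)  from 5·(19,1) + (1,0)
step 2: (211, 11)  from 2·(96,5) + (19,1)
step 3: (1151, 60)  from 5·(211,11) + (96,5)
fundamental: x₁=1151, y₁=60  (since 1324801 − 368·3600 = 1)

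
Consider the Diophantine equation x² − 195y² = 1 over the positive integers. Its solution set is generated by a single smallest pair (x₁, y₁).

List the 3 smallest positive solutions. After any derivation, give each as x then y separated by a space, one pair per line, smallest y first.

√195 = [13; 1,26, …], period ℓ=2 (even) → k=1
step 0: (13, 1)  from 13·(1,0) + (0,1)
step 1: (14, 1)  from 1·(13,1) + (1,0)
fundamental: x₁=14, y₁=1  (since 196 − 195·1 = 1)
n=2: (14,1)∘(14,1) = (14·14+195·1·1, 14·1+1·14) = (391,28)
n=3: (391,28)∘(14,1) = (14·391+195·1·28, 14·28+1·391) = (10934,783)

14 1
391 28
10934 783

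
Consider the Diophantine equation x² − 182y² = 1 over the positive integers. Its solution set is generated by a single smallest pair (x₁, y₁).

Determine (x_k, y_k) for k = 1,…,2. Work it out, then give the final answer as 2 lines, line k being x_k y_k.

27 2
1457 108

√182 = [13; 2,26, …], period ℓ=2 (even) → k=1
k=0  a_k=13  p_k/q_k = 13/1
k=1  a_k=2  p_k/q_k = 27/2
→ (27, 2).  Check: 27²=729, 182·2²=728, difference 1.
k=2:  x_2 = 27·27+182·2·2 = 1457,  y_2 = 27·2+2·27 = 108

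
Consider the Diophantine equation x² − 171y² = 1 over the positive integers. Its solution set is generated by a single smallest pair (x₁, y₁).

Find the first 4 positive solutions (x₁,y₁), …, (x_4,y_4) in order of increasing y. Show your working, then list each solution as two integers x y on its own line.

d=171: √d = [13; 13,26] (ℓ=2, even), read p_1/q_1
i=0: a=13 ⇒ p=13, q=1
i=1: a=13 ⇒ p=170, q=13
fundamental: x₁=170, y₁=13  (since 28900 − 171·169 = 1)
k=2:  x_2 = 170·170+171·13·13 = 57799,  y_2 = 170·13+13·170 = 4420
k=3:  x_3 = 170·57799+171·13·4420 = 19651490,  y_3 = 170·4420+13·57799 = 1502787
k=4:  x_4 = 170·19651490+171·13·1502787 = 6681448801,  y_4 = 170·1502787+13·19651490 = 510943160

170 13
57799 4420
19651490 1502787
6681448801 510943160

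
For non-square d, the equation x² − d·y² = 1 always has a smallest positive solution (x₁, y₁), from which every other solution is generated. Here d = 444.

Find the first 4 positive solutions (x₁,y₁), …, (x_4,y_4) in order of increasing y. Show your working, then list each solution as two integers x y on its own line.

295 14
174049 8260
102688615 4873386
60586108801 2875289480

d=444: √d = [21; 14,42] (ℓ=2, even), read p_1/q_1
k=0  a_k=21  p_k/q_k = 21/1
k=1  a_k=14  p_k/q_k = 295/14
→ (295, 14).  Check: 295²=87025, 444·14²=87024, difference 1.
(x_2, y_2) = (295·295 + 444·14·14, 295·14 + 14·295) = (174049, 8260)
(x_3, y_3) = (295·174049 + 444·14·8260, 295·8260 + 14·174049) = (102688615, 4873386)
(x_4, y_4) = (295·102688615 + 444·14·4873386, 295·4873386 + 14·102688615) = (60586108801, 2875289480)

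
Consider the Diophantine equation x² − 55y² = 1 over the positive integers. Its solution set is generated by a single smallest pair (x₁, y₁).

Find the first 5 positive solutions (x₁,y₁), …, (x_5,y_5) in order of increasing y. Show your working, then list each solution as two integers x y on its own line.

[7; 2,2,2,14] for √55; ℓ=4 ⇒ convergent index 3
step 0: (7, 1)  from 7·(1,0) + (0,1)
…
step 2: (37, 5)  from 2·(15,2) + (7,1)
step 3: (89, 12)  from 2·(37,5) + (15,2)
fundamental: x₁=89, y₁=12  (since 7921 − 55·144 = 1)
(89+12√55)^2 = 15841 + 2136√55
(89+12√55)^3 = 2819609 + 380196√55
(89+12√55)^4 = 501874561 + 67672752√55
(89+12√55)^5 = 89330852249 + 12045369660√55

89 12
15841 2136
2819609 380196
501874561 67672752
89330852249 12045369660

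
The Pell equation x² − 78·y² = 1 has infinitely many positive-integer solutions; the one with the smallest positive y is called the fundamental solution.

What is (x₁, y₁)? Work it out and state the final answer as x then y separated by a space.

[8; 1,4,1,16] for √78; ℓ=4 ⇒ convergent index 3
step 0: (8, 1)  from 8·(1,0) + (0,1)
step 1: (9, 1)  from 1·(8,1) + (1,0)
step 2: (44, 5)  from 4·(9,1) + (8,1)
step 3: (53, 6)  from 1·(44,5) + (9,1)
(x₁, y₁) = (53, 6);  53² − 78·6² = 1 ✓

53 6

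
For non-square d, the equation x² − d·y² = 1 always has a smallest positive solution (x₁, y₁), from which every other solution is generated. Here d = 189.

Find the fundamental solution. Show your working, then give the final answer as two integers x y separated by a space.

55 4

d=189: √d = [13; 1,2,1,26] (ℓ=4, even), read p_3/q_3
step 0: (13, 1)  from 13·(1,0) + (0,1)
…
step 2: (41, 3)  from 2·(14,1) + (13,1)
step 3: (55, 4)  from 1·(41,3) + (14,1)
→ (55, 4).  Check: 55²=3025, 189·4²=3024, difference 1.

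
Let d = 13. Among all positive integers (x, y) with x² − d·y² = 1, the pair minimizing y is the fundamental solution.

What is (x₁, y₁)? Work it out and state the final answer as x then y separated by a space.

√13 = [3; 1,1,1,1,6, …], period ℓ=5 (odd) → k=9
step 0: (3, 1)  from 3·(1,0) + (0,1)
step 1: (4, 1)  from 1·(3,1) + (1,0)
step 2: (7, 2)  from 1·(4,1) + (3,1)
…
step 4: (18, 5)  from 1·(11,3) + (7,2)
step 5: (119, 33)  from 6·(18,5) + (11,3)
…
step 8: (393, 109)  from 1·(256,71) + (137,38)
step 9: (649, 180)  from 1·(393,109) + (256,71)
(x₁, y₁) = (649, 180);  649² − 13·180² = 1 ✓

649 180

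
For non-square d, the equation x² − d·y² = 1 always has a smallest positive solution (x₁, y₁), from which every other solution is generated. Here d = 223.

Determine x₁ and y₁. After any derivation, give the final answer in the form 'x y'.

[14; 1,13,1,28] for √223; ℓ=4 ⇒ convergent index 3
a_0=14:  p_0=14·1+0=14,  q_0=14·0+1=1
…
a_2=13:  p_2=13·15+14=209,  q_2=13·1+1=14
a_3=1:  p_3=1·209+15=224,  q_3=1·14+1=15
fundamental: x₁=224, y₁=15  (since 50176 − 223·225 = 1)

224 15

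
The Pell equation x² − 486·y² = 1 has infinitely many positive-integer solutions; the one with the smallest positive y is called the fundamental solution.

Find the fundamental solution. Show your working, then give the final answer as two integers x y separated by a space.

485 22

√486 = [22; 22,44, …], period ℓ=2 (even) → k=1
step 0: (22, 1)  from 22·(1,0) + (0,1)
step 1: (485, 22)  from 22·(22,1) + (1,0)
fundamental: x₁=485, y₁=22  (since 235225 − 486·484 = 1)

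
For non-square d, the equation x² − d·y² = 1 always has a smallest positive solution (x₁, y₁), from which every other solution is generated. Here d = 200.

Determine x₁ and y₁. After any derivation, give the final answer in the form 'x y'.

√200 = [14; 7,28, …], period ℓ=2 (even) → k=1
i=0: a=14 ⇒ p=14, q=1
i=1: a=7 ⇒ p=99, q=7
(x₁, y₁) = (99, 7);  99² − 200·7² = 1 ✓

99 7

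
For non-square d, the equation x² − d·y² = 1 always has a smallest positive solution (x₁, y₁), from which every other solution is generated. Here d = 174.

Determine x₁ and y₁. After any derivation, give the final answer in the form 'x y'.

√174 → a₀=13, period (5,4,5,26); ℓ=4 even so k=3
step 0: (13, 1)  from 13·(1,0) + (0,1)
…
step 2: (277, 21)  from 4·(66,5) + (13,1)
step 3: (1451, 110)  from 5·(277,21) + (66,5)
→ (1451, 110).  Check: 1451²=2105401, 174·110²=2105400, difference 1.

1451 110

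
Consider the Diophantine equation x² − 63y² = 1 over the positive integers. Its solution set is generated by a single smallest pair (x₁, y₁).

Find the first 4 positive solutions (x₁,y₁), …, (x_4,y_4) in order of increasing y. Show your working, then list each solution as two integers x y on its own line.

8 1
127 16
2024 255
32257 4064

√63 → a₀=7, period (1,14); ℓ=2 even so k=1
step 0: (7, 1)  from 7·(1,0) + (0,1)
step 1: (8, 1)  from 1·(7,1) + (1,0)
(x₁, y₁) = (8, 1);  8² − 63·1² = 1 ✓
(8+1√63)^2 = 127 + 16√63
(8+1√63)^3 = 2024 + 255√63
(8+1√63)^4 = 32257 + 4064√63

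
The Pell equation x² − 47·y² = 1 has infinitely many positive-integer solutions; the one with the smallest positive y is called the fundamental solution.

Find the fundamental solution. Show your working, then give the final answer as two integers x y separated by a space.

[6; 1,5,1,12] for √47; ℓ=4 ⇒ convergent index 3
k=0  a_k=6  p_k/q_k = 6/1
…
k=2  a_k=5  p_k/q_k = 41/6
k=3  a_k=1  p_k/q_k = 48/7
fundamental: x₁=48, y₁=7  (since 2304 − 47·49 = 1)

48 7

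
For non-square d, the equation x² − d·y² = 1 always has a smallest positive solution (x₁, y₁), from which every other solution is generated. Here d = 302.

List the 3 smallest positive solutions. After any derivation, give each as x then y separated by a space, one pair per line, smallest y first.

d=302: √d = [17; 2,1,1,1,4,…,1,2,34] (ℓ=16, even), read p_15/q_15
step 0: (17, 1)  from 17·(1,0) + (0,1)
step 1: (35, 2)  from 2·(17,1) + (1,0)
…
step 4: (139, 8)  from 1·(87,5) + (52,3)
step 5: (643, 37)  from 4·(139,8) + (87,5)
step 6: (1425, 82)  from 2·(643,37) + (139,8)
…
step 10: (107675, 6196)  from 2·(36581,2105) + (34513,1986)
…
step 14: (1617193, 93059)  from 1·(1042237,59974) + (574956,33085)
step 15: (4276623, 246092)  from 2·(1617193,93059) + (1042237,59974)
(x₁, y₁) = (4276623, 246092);  4276623² − 302·246092² = 1 ✓
k=2:  x_2 = 4276623·4276623+302·246092·246092 = 36579008568257,  y_2 = 4276623·246092+246092·4276623 = 2104885414632
k=3:  x_3 = 4276623·36579008568257+302·246092·2104885414632 = 312869258720405635599,  y_3 = 4276623·2104885414632+246092·36579008568257 = 18003602753159249380

4276623 246092
36579008568257 2104885414632
312869258720405635599 18003602753159249380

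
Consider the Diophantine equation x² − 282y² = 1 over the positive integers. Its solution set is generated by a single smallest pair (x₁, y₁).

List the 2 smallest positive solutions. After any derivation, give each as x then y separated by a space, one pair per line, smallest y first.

2351 140
11054401 658280

√282 → a₀=16, period (1,3,1,4,1,3,1,32); ℓ=8 even so k=7
step 0: (16, 1)  from 16·(1,0) + (0,1)
step 1: (17, 1)  from 1·(16,1) + (1,0)
step 2: (67, 4)  from 3·(17,1) + (16,1)
step 3: (84, 5)  from 1·(67,4) + (17,1)
…
step 6: (1864, 111)  from 3·(487,29) + (403,24)
step 7: (2351, 140)  from 1·(1864,111) + (487,29)
(x₁, y₁) = (2351, 140);  2351² − 282·140² = 1 ✓
k=2:  x_2 = 2351·2351+282·140·140 = 11054401,  y_2 = 2351·140+140·2351 = 658280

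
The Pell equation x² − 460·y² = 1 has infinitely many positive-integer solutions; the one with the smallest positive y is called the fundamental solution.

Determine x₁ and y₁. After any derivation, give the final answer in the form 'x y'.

√460 → a₀=21, period (2,4,3,1,2,10,2,1,3,4,2,42); ℓ=12 even so k=11
step 0: (21, 1)  from 21·(1,0) + (0,1)
…
step 4: (815, 38)  from 1·(622,29) + (193,9)
step 5: (2252, 105)  from 2·(815,38) + (622,29)
step 6: (23335, 1088)  from 10·(2252,105) + (815,38)
step 7: (48922, 2281)  from 2·(23335,1088) + (2252,105)
…
step 10: (1135029, 52921)  from 4·(265693,12388) + (72257,3369)
step 11: (2535751, 118230)  from 2·(1135029,52921) + (265693,12388)
(x₁, y₁) = (2535751, 118230);  2535751² − 460·118230² = 1 ✓

2535751 118230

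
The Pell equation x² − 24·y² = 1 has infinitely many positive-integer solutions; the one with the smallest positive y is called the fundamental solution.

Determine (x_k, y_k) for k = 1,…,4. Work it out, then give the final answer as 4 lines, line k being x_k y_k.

5 1
49 10
485 99
4801 980

√24 → a₀=4, period (1,8); ℓ=2 even so k=1
k=0  a_k=4  p_k/q_k = 4/1
k=1  a_k=1  p_k/q_k = 5/1
(x₁, y₁) = (5, 1);  5² − 24·1² = 1 ✓
(x_2, y_2) = (5·5 + 24·1·1, 5·1 + 1·5) = (49, 10)
(x_3, y_3) = (5·49 + 24·1·10, 5·10 + 1·49) = (485, 99)
(x_4, y_4) = (5·485 + 24·1·99, 5·99 + 1·485) = (4801, 980)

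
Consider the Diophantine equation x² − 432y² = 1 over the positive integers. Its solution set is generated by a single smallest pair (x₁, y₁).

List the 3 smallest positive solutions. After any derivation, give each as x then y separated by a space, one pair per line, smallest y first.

1351 65
3650401 175630
9863382151 474552195

√432 = [20; 1,3,1,1,1,3,1,40, …], period ℓ=8 (even) → k=7
step 0: (20, 1)  from 20·(1,0) + (0,1)
step 1: (21, 1)  from 1·(20,1) + (1,0)
step 2: (83, 4)  from 3·(21,1) + (20,1)
…
step 5: (291, 14)  from 1·(187,9) + (104,5)
step 6: (1060, 51)  from 3·(291,14) + (187,9)
step 7: (1351, 65)  from 1·(1060,51) + (291,14)
→ (1351, 65).  Check: 1351²=1825201, 432·65²=1825200, difference 1.
(x_2, y_2) = (1351·1351 + 432·65·65, 1351·65 + 65·1351) = (3650401, 175630)
(x_3, y_3) = (1351·3650401 + 432·65·175630, 1351·175630 + 65·3650401) = (9863382151, 474552195)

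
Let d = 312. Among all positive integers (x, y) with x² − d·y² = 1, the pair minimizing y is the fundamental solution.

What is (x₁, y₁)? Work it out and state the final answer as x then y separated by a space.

53 3

[17; 1,1,1,34] for √312; ℓ=4 ⇒ convergent index 3
i=0: a=17 ⇒ p=17, q=1
…
i=2: a=1 ⇒ p=35, q=2
i=3: a=1 ⇒ p=53, q=3
→ (53, 3).  Check: 53²=2809, 312·3²=2808, difference 1.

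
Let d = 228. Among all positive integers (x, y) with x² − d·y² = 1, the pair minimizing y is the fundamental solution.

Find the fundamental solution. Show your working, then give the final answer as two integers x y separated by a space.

[15; 10,30] for √228; ℓ=2 ⇒ convergent index 1
a_0=15:  p_0=15·1+0=15,  q_0=15·0+1=1
a_1=10:  p_1=10·15+1=151,  q_1=10·1+0=10
(x₁, y₁) = (151, 10);  151² − 228·10² = 1 ✓

151 10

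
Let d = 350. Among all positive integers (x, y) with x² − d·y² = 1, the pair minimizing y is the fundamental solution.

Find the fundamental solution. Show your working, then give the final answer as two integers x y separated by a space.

449 24

d=350: √d = [18; 1,2,2,2,1,36] (ℓ=6, even), read p_5/q_5
k=0  a_k=18  p_k/q_k = 18/1
k=1  a_k=1  p_k/q_k = 19/1
…
k=3  a_k=2  p_k/q_k = 131/7
k=4  a_k=2  p_k/q_k = 318/17
k=5  a_k=1  p_k/q_k = 449/24
(x₁, y₁) = (449, 24);  449² − 350·24² = 1 ✓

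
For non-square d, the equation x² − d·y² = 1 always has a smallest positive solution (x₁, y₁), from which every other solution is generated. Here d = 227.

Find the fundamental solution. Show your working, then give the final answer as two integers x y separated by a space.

√227 = [15; 15,30, …], period ℓ=2 (even) → k=1
k=0  a_k=15  p_k/q_k = 15/1
k=1  a_k=15  p_k/q_k = 226/15
→ (226, 15).  Check: 226²=51076, 227·15²=51075, difference 1.

226 15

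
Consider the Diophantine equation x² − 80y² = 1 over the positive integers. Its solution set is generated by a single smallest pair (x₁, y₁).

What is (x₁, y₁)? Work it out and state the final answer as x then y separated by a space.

√80 → a₀=8, period (1,16); ℓ=2 even so k=1
step 0: (8, 1)  from 8·(1,0) + (0,1)
step 1: (9, 1)  from 1·(8,1) + (1,0)
fundamental: x₁=9, y₁=1  (since 81 − 80·1 = 1)

9 1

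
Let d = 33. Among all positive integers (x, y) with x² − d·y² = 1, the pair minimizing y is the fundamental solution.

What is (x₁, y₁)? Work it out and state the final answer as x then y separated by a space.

√33 → a₀=5, period (1,2,1,10); ℓ=4 even so k=3
k=0  a_k=5  p_k/q_k = 5/1
k=1  a_k=1  p_k/q_k = 6/1
k=2  a_k=2  p_k/q_k = 17/3
k=3  a_k=1  p_k/q_k = 23/4
fundamental: x₁=23, y₁=4  (since 529 − 33·16 = 1)

23 4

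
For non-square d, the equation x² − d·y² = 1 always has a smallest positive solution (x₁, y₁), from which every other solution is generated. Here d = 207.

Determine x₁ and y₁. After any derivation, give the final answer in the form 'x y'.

1151 80

[14; 2,1,1,2,1,1,2,28] for √207; ℓ=8 ⇒ convergent index 7
a_0=14:  p_0=14·1+0=14,  q_0=14·0+1=1
a_1=2:  p_1=2·14+1=29,  q_1=2·1+0=2
…
a_4=2:  p_4=2·72+43=187,  q_4=2·5+3=13
…
a_6=1:  p_6=1·259+187=446,  q_6=1·18+13=31
a_7=2:  p_7=2·446+259=1151,  q_7=2·31+18=80
fundamental: x₁=1151, y₁=80  (since 1324801 − 207·6400 = 1)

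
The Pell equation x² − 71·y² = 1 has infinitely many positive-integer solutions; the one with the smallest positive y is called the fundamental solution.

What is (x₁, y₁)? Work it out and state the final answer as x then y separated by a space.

3480 413

[8; 2,2,1,7,1,2,2,16] for √71; ℓ=8 ⇒ convergent index 7
k=0  a_k=8  p_k/q_k = 8/1
k=1  a_k=2  p_k/q_k = 17/2
…
k=3  a_k=1  p_k/q_k = 59/7
…
k=5  a_k=1  p_k/q_k = 514/61
k=6  a_k=2  p_k/q_k = 1483/176
k=7  a_k=2  p_k/q_k = 3480/413
→ (3480, 413).  Check: 3480²=12110400, 71·413²=12110399, difference 1.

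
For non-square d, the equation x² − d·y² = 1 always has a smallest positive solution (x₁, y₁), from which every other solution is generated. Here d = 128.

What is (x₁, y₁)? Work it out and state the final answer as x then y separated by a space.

√128 = [11; 3,5,3,22, …], period ℓ=4 (even) → k=3
step 0: (11, 1)  from 11·(1,0) + (0,1)
step 1: (34, 3)  from 3·(11,1) + (1,0)
step 2: (181, 16)  from 5·(34,3) + (11,1)
step 3: (577, 51)  from 3·(181,16) + (34,3)
→ (577, 51).  Check: 577²=332929, 128·51²=332928, difference 1.

577 51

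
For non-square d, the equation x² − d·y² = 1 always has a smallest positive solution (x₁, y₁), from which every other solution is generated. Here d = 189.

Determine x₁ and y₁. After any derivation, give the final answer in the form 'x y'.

d=189: √d = [13; 1,2,1,26] (ℓ=4, even), read p_3/q_3
a_0=13:  p_0=13·1+0=13,  q_0=13·0+1=1
…
a_2=2:  p_2=2·14+13=41,  q_2=2·1+1=3
a_3=1:  p_3=1·41+14=55,  q_3=1·3+1=4
→ (55, 4).  Check: 55²=3025, 189·4²=3024, difference 1.

55 4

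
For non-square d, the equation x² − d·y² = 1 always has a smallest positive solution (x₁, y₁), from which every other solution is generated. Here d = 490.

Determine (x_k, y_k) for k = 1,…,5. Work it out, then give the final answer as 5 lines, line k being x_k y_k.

√490 → a₀=22, period (7,2,1,4,4,4,1,2,7,44); ℓ=10 even so k=9
step 0: (22, 1)  from 22·(1,0) + (0,1)
…
step 8: (141338, 6385)  from 2·(50315,2273) + (40708,1839)
step 9: (1039681, 46968)  from 7·(141338,6385) + (50315,2273)
(x₁, y₁) = (1039681, 46968);  1039681² − 490·46968² = 1 ✓
n=2: (1039681,46968)∘(1039681,46968) = (1039681·1039681+490·46968·46968, 1039681·46968+46968·1039681) = (2161873163521,97663474416)
n=3: (2161873163521,97663474416)∘(1039681,46968) = (1039681·2161873163521+490·46968·97663474416, 1039681·97663474416+46968·2161873163521) = (4495316905044313921,203077717488555624)
n=4: (4495316905044313921,203077717488555624)∘(1039681,46968) = (1039681·4495316905044313921+490·46968·203077717488555624, 1039681·203077717488555624+46968·4495316905044313921) = (9347391150304592810234881,422272088792340335957472)
n=5: (9347391150304592810234881,422272088792340335957472)∘(1039681,46968) = (1039681·9347391150304592810234881+490·46968·422272088792340335957472, 1039681·422272088792340335957472+46968·9347391150304592810234881) = (19436609957075163398170578312001,878056535095215307939712337240)

1039681 46968
2161873163521 97663474416
4495316905044313921 203077717488555624
9347391150304592810234881 422272088792340335957472
19436609957075163398170578312001 878056535095215307939712337240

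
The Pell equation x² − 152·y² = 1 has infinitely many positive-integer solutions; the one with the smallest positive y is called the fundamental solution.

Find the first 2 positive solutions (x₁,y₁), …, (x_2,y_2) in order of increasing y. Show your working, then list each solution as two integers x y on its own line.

√152 = [12; 3,24, …], period ℓ=2 (even) → k=1
i=0: a=12 ⇒ p=12, q=1
i=1: a=3 ⇒ p=37, q=3
→ (37, 3).  Check: 37²=1369, 152·3²=1368, difference 1.
(x_2, y_2) = (37·37 + 152·3·3, 37·3 + 3·37) = (2737, 222)

37 3
2737 222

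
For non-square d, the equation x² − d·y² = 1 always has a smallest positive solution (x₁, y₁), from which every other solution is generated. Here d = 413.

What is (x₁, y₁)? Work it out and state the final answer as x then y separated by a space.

113399 5580

d=413: √d = [20; 3,9,1,4,1,9,3,40] (ℓ=8, even), read p_7/q_7
step 0: (20, 1)  from 20·(1,0) + (0,1)
step 1: (61, 3)  from 3·(20,1) + (1,0)
…
step 3: (630, 31)  from 1·(569,28) + (61,3)
…
step 5: (3719, 183)  from 1·(3089,152) + (630,31)
step 6: (36560, 1799)  from 9·(3719,183) + (3089,152)
step 7: (113399, 5580)  from 3·(36560,1799) + (3719,183)
fundamental: x₁=113399, y₁=5580  (since 12859333201 − 413·31136400 = 1)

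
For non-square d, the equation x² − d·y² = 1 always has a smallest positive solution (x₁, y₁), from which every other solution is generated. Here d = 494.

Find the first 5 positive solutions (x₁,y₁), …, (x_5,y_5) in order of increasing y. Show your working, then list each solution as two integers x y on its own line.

73035 3286
10668222449 479986020
1558307253052395 70111557938114
227621940442695115201 10241195267540325960
33248736838906168224357675 1495931392659503855039086

[22; 4,2,2,1,2,1,2,2,4,44] for √494; ℓ=10 ⇒ convergent index 9
i=0: a=22 ⇒ p=22, q=1
i=1: a=4 ⇒ p=89, q=4
i=2: a=2 ⇒ p=200, q=9
i=3: a=2 ⇒ p=489, q=22
i=4: a=1 ⇒ p=689, q=31
…
i=6: a=1 ⇒ p=2556, q=115
i=7: a=2 ⇒ p=6979, q=314
i=8: a=2 ⇒ p=16514, q=743
i=9: a=4 ⇒ p=73035, q=3286
(x₁, y₁) = (73035, 3286);  73035² − 494·3286² = 1 ✓
n=2: (73035,3286)∘(73035,3286) = (73035·73035+494·3286·3286, 73035·3286+3286·73035) = (10668222449,479986020)
n=3: (10668222449,479986020)∘(73035,3286) = (73035·10668222449+494·3286·479986020, 73035·479986020+3286·10668222449) = (1558307253052395,70111557938114)
n=4: (1558307253052395,70111557938114)∘(73035,3286) = (73035·1558307253052395+494·3286·70111557938114, 73035·70111557938114+3286·1558307253052395) = (227621940442695115201,10241195267540325960)
n=5: (227621940442695115201,10241195267540325960)∘(73035,3286) = (73035·227621940442695115201+494·3286·10241195267540325960, 73035·10241195267540325960+3286·227621940442695115201) = (33248736838906168224357675,1495931392659503855039086)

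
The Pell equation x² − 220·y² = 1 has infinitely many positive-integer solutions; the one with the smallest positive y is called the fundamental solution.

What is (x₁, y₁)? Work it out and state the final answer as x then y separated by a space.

√220 = [14; 1,4,1,28, …], period ℓ=4 (even) → k=3
step 0: (14, 1)  from 14·(1,0) + (0,1)
step 1: (15, 1)  from 1·(14,1) + (1,0)
step 2: (74, 5)  from 4·(15,1) + (14,1)
step 3: (89, 6)  from 1·(74,5) + (15,1)
→ (89, 6).  Check: 89²=7921, 220·6²=7920, difference 1.

89 6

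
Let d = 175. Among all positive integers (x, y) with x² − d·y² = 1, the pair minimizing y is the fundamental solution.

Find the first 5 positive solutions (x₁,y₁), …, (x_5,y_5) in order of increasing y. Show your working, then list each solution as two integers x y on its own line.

[13; 4,2,1,2,4,26] for √175; ℓ=6 ⇒ convergent index 5
k=0  a_k=13  p_k/q_k = 13/1
…
k=2  a_k=2  p_k/q_k = 119/9
…
k=4  a_k=2  p_k/q_k = 463/35
k=5  a_k=4  p_k/q_k = 2024/153
(x₁, y₁) = (2024, 153);  2024² − 175·153² = 1 ✓
k=2:  x_2 = 2024·2024+175·153·153 = 8193151,  y_2 = 2024·153+153·2024 = 619344
k=3:  x_3 = 2024·8193151+175·153·619344 = 33165873224,  y_3 = 2024·619344+153·8193151 = 2507104359
k=4:  x_4 = 2024·33165873224+175·153·2507104359 = 134255446617601,  y_4 = 2024·2507104359+153·33165873224 = 10148757825888
k=5:  x_5 = 2024·134255446617601+175·153·10148757825888 = 543466014742175624,  y_5 = 2024·10148757825888+153·134255446617601 = 41082169172090265

2024 153
8193151 619344
33165873224 2507104359
134255446617601 10148757825888
543466014742175624 41082169172090265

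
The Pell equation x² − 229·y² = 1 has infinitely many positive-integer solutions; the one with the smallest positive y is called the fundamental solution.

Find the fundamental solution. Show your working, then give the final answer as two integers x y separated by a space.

5848201 386460

[15; 7,1,1,7,30] for √229; ℓ=5 ⇒ convergent index 9
step 0: (15, 1)  from 15·(1,0) + (0,1)
…
step 2: (121, 8)  from 1·(106,7) + (15,1)
step 3: (227, 15)  from 1·(121,8) + (106,7)
step 4: (1710, 113)  from 7·(227,15) + (121,8)
…
step 6: (362399, 23948)  from 7·(51527,3405) + (1710,113)
step 7: (413926, 27353)  from 1·(362399,23948) + (51527,3405)
step 8: (776325, 51301)  from 1·(413926,27353) + (362399,23948)
step 9: (5848201, 386460)  from 7·(776325,51301) + (413926,27353)
fundamental: x₁=5848201, y₁=386460  (since 34201454936401 − 229·149351331600 = 1)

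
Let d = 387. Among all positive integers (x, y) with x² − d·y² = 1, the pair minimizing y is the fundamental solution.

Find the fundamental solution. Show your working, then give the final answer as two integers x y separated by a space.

d=387: √d = [19; 1,2,19,2,1,38] (ℓ=6, even), read p_5/q_5
a_0=19:  p_0=19·1+0=19,  q_0=19·0+1=1
a_1=1:  p_1=1·19+1=20,  q_1=1·1+0=1
a_2=2:  p_2=2·20+19=59,  q_2=2·1+1=3
a_3=19:  p_3=19·59+20=1141,  q_3=19·3+1=58
a_4=2:  p_4=2·1141+59=2341,  q_4=2·58+3=119
a_5=1:  p_5=1·2341+1141=3482,  q_5=1·119+58=177
fundamental: x₁=3482, y₁=177  (since 12124324 − 387·31329 = 1)

3482 177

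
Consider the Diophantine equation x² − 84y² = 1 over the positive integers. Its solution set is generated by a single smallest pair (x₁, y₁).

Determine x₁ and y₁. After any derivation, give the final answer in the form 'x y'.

√84 = [9; 6,18, …], period ℓ=2 (even) → k=1
i=0: a=9 ⇒ p=9, q=1
i=1: a=6 ⇒ p=55, q=6
fundamental: x₁=55, y₁=6  (since 3025 − 84·36 = 1)

55 6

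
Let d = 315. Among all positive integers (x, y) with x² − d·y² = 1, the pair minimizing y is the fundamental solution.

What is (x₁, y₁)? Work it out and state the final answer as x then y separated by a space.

√315 = [17; 1,2,1,34, …], period ℓ=4 (even) → k=3
step 0: (17, 1)  from 17·(1,0) + (0,1)
step 1: (18, 1)  from 1·(17,1) + (1,0)
step 2: (53, 3)  from 2·(18,1) + (17,1)
step 3: (71, 4)  from 1·(53,3) + (18,1)
fundamental: x₁=71, y₁=4  (since 5041 − 315·16 = 1)

71 4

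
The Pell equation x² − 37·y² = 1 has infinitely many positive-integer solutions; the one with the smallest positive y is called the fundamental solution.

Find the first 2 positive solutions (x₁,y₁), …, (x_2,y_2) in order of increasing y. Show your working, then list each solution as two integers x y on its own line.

√37 = [6; 12, …], period ℓ=1 (odd) → k=1
k=0  a_k=6  p_k/q_k = 6/1
k=1  a_k=12  p_k/q_k = 73/12
fundamental: x₁=73, y₁=12  (since 5329 − 37·144 = 1)
(x_2, y_2) = (73·73 + 37·12·12, 73·12 + 12·73) = (10657, 1752)

73 12
10657 1752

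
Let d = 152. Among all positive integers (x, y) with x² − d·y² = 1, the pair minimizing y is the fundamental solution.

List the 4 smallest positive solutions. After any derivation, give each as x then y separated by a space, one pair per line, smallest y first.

37 3
2737 222
202501 16425
14982337 1215228

√152 → a₀=12, period (3,24); ℓ=2 even so k=1
a_0=12:  p_0=12·1+0=12,  q_0=12·0+1=1
a_1=3:  p_1=3·12+1=37,  q_1=3·1+0=3
(x₁, y₁) = (37, 3);  37² − 152·3² = 1 ✓
(x_2, y_2) = (37·37 + 152·3·3, 37·3 + 3·37) = (2737, 222)
(x_3, y_3) = (37·2737 + 152·3·222, 37·222 + 3·2737) = (202501, 16425)
(x_4, y_4) = (37·202501 + 152·3·16425, 37·16425 + 3·202501) = (14982337, 1215228)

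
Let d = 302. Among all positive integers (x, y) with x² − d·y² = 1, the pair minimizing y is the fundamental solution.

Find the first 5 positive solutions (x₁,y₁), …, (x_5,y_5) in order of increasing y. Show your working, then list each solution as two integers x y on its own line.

d=302: √d = [17; 2,1,1,1,4,…,1,2,34] (ℓ=16, even), read p_15/q_15
k=0  a_k=17  p_k/q_k = 17/1
…
k=8  a_k=16  p_k/q_k = 34513/1986
k=9  a_k=1  p_k/q_k = 36581/2105
…
k=11  a_k=4  p_k/q_k = 467281/26889
k=12  a_k=1  p_k/q_k = 574956/33085
…
k=14  a_k=1  p_k/q_k = 1617193/93059
k=15  a_k=2  p_k/q_k = 4276623/246092
fundamental: x₁=4276623, y₁=246092  (since 18289504284129 − 302·60561272464 = 1)
(4276623+246092√302)^2 = 36579008568257 + 2104885414632√302
(4276623+246092√302)^3 = 312869258720405635599 + 18003602753159249380√302
(4276623+246092√302)^4 = 2676047735673238042056036097 + 153989243234046232237072848√302
(4276623+246092√302)^5 = 22888894590955867721004902116885263 + 1317107878734614996094061229615228√302

4276623 246092
36579008568257 2104885414632
312869258720405635599 18003602753159249380
2676047735673238042056036097 153989243234046232237072848
22888894590955867721004902116885263 1317107878734614996094061229615228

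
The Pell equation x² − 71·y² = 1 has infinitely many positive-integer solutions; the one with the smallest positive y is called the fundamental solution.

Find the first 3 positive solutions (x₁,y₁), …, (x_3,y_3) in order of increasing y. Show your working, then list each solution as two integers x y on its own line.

[8; 2,2,1,7,1,2,2,16] for √71; ℓ=8 ⇒ convergent index 7
step 0: (8, 1)  from 8·(1,0) + (0,1)
step 1: (17, 2)  from 2·(8,1) + (1,0)
…
step 3: (59, 7)  from 1·(42,5) + (17,2)
…
step 5: (514, 61)  from 1·(455,54) + (59,7)
step 6: (1483, 176)  from 2·(514,61) + (455,54)
step 7: (3480, 413)  from 2·(1483,176) + (514,61)
→ (3480, 413).  Check: 3480²=12110400, 71·413²=12110399, difference 1.
(3480+413√71)^2 = 24220799 + 2874480√71
(3480+413√71)^3 = 168576757560 + 20006380387√71

3480 413
24220799 2874480
168576757560 20006380387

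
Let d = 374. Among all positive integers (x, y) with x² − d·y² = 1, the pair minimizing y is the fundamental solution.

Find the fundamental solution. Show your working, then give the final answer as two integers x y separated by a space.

√374 = [19; 2,1,18,1,2,38, …], period ℓ=6 (even) → k=5
k=0  a_k=19  p_k/q_k = 19/1
k=1  a_k=2  p_k/q_k = 39/2
…
k=3  a_k=18  p_k/q_k = 1083/56
k=4  a_k=1  p_k/q_k = 1141/59
k=5  a_k=2  p_k/q_k = 3365/174
(x₁, y₁) = (3365, 174);  3365² − 374·174² = 1 ✓

3365 174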